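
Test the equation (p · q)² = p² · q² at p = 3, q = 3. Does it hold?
Substituting p = 3, q = 3:

LHS = (3 · 3)² = 81
RHS = 3² · 3² = 81

LHS = RHS, so the equation holds at this point.

Answer: Holds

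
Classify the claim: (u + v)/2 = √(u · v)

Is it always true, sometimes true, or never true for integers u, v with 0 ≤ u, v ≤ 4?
It holds at (u, v) = (3, 3) (both sides equal 3), but fails at (u, v) = (1, 2) (LHS = 3/2, RHS = √(2) ≈ 1.414).

Answer: Sometimes true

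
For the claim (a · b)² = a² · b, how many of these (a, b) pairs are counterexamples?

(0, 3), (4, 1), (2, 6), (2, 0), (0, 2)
1

Testing each pair:
(0, 3): LHS = 0, RHS = 0 → satisfies claim
(4, 1): LHS = 16, RHS = 16 → satisfies claim
(2, 6): LHS = 144, RHS = 24 → counterexample
(2, 0): LHS = 0, RHS = 0 → satisfies claim
(0, 2): LHS = 0, RHS = 0 → satisfies claim

That makes 1 counterexample.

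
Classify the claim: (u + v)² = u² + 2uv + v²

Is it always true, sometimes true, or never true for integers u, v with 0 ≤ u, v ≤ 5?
The identity holds for every pair in the range. For instance at (u, v) = (2, 1): both sides equal 9.

Answer: Always true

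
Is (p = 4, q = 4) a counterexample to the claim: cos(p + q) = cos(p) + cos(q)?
Yes

Substituting p = 4, q = 4:
LHS = cos(4 + 4) = cos(8) ≈ -0.1455
RHS = cos(4) + cos(4) = 2·cos(4) ≈ -1.307

Since LHS ≠ RHS, this pair disproves the claim.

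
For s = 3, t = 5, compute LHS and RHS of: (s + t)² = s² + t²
LHS = (3 + 5)² = 64
RHS = 3² + 5² = 34

LHS ≠ RHS, so the equation does not hold here.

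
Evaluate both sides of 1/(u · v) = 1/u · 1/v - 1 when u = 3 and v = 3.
LHS = 1/(3 · 3) = 1/9
RHS = 1/3 · 1/3 - 1 = -8/9

LHS ≠ RHS, so the equation does not hold here.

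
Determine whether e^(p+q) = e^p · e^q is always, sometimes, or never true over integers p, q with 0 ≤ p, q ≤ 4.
The identity holds for every pair in the range. For instance at (p, q) = (0, 0): both sides equal 1.

Answer: Always true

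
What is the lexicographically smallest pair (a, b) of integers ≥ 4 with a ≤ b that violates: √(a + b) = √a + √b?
(a, b) = (4, 4)

Substituting (4, 4) into the claim:
LHS = √(4 + 4) = 2·√(2) ≈ 2.828
RHS = √4 + √4 = 4

Since LHS ≠ RHS, this pair disproves the claim, and no lexicographically smaller pair (a ≤ b, integers ≥ 4) does.

For instance (8, 9) is also a counterexample (LHS = √(17) ≈ 4.123, RHS = 2·√(2) + 3 ≈ 5.828), but it's lexicographically larger.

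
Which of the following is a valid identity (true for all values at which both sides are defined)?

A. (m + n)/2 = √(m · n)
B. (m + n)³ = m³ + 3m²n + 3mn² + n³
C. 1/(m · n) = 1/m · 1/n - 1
B

A: fails at (3, 7) — LHS = 5, RHS = √(21) ≈ 4.583.
B: holds — e.g. at (2, 3), both sides equal 125.
C: fails at (1, 2) — LHS = 1/2, RHS = -1/2.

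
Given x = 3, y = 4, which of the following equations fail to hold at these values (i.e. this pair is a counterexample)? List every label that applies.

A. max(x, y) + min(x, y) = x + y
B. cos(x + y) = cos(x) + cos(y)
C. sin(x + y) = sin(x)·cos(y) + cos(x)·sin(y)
B

Evaluating each claim at the given values:
A. LHS = 7, RHS = 7 → holds here (LHS = RHS)
B. LHS = cos(7) ≈ 0.7539, RHS = cos(3) + cos(4) ≈ -1.644 → fails here (LHS ≠ RHS)
C. LHS = sin(7) ≈ 0.657, RHS = sin(3)·cos(4) + sin(4)·cos(3) ≈ 0.657 → holds here (LHS = RHS)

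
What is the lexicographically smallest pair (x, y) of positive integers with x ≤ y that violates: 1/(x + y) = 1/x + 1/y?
(x, y) = (1, 1)

Substituting (1, 1) into the claim:
LHS = 1/(1 + 1) = 1/2
RHS = 1/1 + 1/1 = 2

Since LHS ≠ RHS, this pair disproves the claim, and no lexicographically smaller pair (x ≤ y, positive integers) does.

For instance (2, 6) is also a counterexample (LHS = 1/8, RHS = 2/3), but it's lexicographically larger.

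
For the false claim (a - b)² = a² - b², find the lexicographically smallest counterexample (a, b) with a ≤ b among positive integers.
(a, b) = (1, 2)

At (1, 1): both sides equal 0, so it holds there.

Substituting (1, 2) into the claim:
LHS = (1 - 2)² = 1
RHS = 1² - 2² = -3

Since LHS ≠ RHS, this pair disproves the claim, and no lexicographically smaller pair (a ≤ b, positive integers) does.

For instance (7, 8) is also a counterexample (LHS = 1, RHS = -15), but it's lexicographically larger.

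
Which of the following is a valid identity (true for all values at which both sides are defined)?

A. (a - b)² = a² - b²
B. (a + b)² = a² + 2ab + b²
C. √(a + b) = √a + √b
A: fails at (2, 4) — LHS = 4, RHS = -12.
B: holds — e.g. at (1, 3), both sides equal 16.
C: fails at (4, 6) — LHS = √(10) ≈ 3.162, RHS = 2 + √(6) ≈ 4.449.

Answer: B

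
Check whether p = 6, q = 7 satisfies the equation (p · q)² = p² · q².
Holds

Substituting p = 6, q = 7:

LHS = (6 · 7)² = 1764
RHS = 6² · 7² = 1764

LHS = RHS, so the equation holds at this point.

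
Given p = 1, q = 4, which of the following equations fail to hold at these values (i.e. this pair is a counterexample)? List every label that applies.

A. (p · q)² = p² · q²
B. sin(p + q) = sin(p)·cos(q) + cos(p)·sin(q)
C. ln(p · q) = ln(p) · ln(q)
C

Evaluating each claim at the given values:
A. LHS = 16, RHS = 16 → holds here (LHS = RHS)
B. LHS = sin(5) ≈ -0.9589, RHS = sin(1)·cos(4) + sin(4)·cos(1) ≈ -0.9589 → holds here (LHS = RHS)
C. LHS = ln(4) ≈ 1.386, RHS = 0 → fails here (LHS ≠ RHS)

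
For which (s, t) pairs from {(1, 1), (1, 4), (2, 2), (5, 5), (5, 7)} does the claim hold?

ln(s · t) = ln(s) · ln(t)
(1, 1)

Testing each pair:
(1, 1): LHS = 0, RHS = 0 → holds
(1, 4): LHS = ln(4) ≈ 1.386, RHS = 0 → fails
(2, 2): LHS = ln(4) ≈ 1.386, RHS = ln(2)² ≈ 0.4805 → fails
(5, 5): LHS = ln(25) ≈ 3.219, RHS = ln(5)² ≈ 2.59 → fails
(5, 7): LHS = ln(35) ≈ 3.555, RHS = ln(5)·ln(7) ≈ 3.132 → fails

1 of 5 pairs satisfies the claim.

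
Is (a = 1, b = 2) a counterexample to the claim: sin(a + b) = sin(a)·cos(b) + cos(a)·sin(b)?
Substituting a = 1, b = 2:
LHS = sin(1 + 2) = sin(3) ≈ 0.1411
RHS = sin(1)·cos(2) + cos(1)·sin(2) = sin(1)·cos(2) + sin(2)·cos(1) ≈ 0.1411

The sides agree, so this pair does not disprove the claim.

Answer: No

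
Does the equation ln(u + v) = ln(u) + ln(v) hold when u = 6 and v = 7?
Substituting u = 6, v = 7:

LHS = ln(6 + 7) = ln(13) ≈ 2.565
RHS = ln(6) + ln(7) ≈ 3.738

LHS ≠ RHS, so the equation does not hold at this point.

Answer: Fails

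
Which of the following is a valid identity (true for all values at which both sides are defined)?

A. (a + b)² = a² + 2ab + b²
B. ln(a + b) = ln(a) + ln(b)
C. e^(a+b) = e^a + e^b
A

A: holds — e.g. at (2, 7), both sides equal 81.
B: fails at (6, 7) — LHS = ln(13) ≈ 2.565, RHS = ln(6) + ln(7) ≈ 3.738.
C: fails at (3, 5) — LHS = e^8 ≈ 2981, RHS = e^3 + e^5 ≈ 168.5.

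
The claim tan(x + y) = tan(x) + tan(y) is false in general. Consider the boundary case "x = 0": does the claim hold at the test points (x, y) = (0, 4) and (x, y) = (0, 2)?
At (0, 4): LHS = tan(4) ≈ 1.158, RHS = tan(4) ≈ 1.158 → equal
At (0, 2): LHS = tan(2) ≈ -2.185, RHS = tan(2) ≈ -2.185 → equal

So the claim does hold at both of these boundary points, even though it is not an identity.

Answer: Yes, holds at both test points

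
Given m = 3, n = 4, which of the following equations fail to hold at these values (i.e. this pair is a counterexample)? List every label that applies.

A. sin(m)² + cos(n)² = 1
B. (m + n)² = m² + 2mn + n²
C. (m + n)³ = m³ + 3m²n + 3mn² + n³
Evaluating each claim at the given values:
A. LHS = sin(3)² + cos(4)² ≈ 0.4472, RHS = 1 → fails here (LHS ≠ RHS)
B. LHS = 49, RHS = 49 → holds here (LHS = RHS)
C. LHS = 343, RHS = 343 → holds here (LHS = RHS)

Answer: A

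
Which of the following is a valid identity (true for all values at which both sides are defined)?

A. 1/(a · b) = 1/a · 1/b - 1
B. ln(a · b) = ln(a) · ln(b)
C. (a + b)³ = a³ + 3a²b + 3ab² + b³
A: fails at (4, 4) — LHS = 1/16, RHS = -15/16.
B: fails at (4, 6) — LHS = ln(24) ≈ 3.178, RHS = ln(4)·ln(6) ≈ 2.484.
C: holds — e.g. at (4, 5), both sides equal 729.

Answer: C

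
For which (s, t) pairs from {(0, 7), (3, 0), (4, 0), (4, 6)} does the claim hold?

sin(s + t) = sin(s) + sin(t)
(0, 7), (3, 0), (4, 0)

Testing each pair:
(0, 7): LHS = sin(7) ≈ 0.657, RHS = sin(7) ≈ 0.657 → holds
(3, 0): LHS = sin(3) ≈ 0.1411, RHS = sin(3) ≈ 0.1411 → holds
(4, 0): LHS = sin(4) ≈ -0.7568, RHS = sin(4) ≈ -0.7568 → holds
(4, 6): LHS = sin(10) ≈ -0.544, RHS = sin(4) + sin(6) ≈ -1.036 → fails

3 of 4 pairs satisfy the claim.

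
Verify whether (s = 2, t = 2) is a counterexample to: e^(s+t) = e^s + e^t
Substituting s = 2, t = 2:
LHS = e^(2+2) = e^4 ≈ 54.6
RHS = e^2 + e^2 = 2·e^2 ≈ 14.78

Since LHS ≠ RHS, this pair disproves the claim.

Answer: Yes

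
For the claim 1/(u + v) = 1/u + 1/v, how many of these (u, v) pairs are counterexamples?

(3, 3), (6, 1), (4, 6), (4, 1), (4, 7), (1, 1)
Testing each pair:
(3, 3): LHS = 1/6, RHS = 2/3 → counterexample
(6, 1): LHS = 1/7, RHS = 7/6 → counterexample
(4, 6): LHS = 1/10, RHS = 5/12 → counterexample
(4, 1): LHS = 1/5, RHS = 5/4 → counterexample
(4, 7): LHS = 1/11, RHS = 11/28 → counterexample
(1, 1): LHS = 1/2, RHS = 2 → counterexample

That makes 6 counterexamples.

Answer: 6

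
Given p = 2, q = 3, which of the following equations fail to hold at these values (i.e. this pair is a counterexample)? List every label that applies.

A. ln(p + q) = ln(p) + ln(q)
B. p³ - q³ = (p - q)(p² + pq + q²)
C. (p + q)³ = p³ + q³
A, C

Evaluating each claim at the given values:
A. LHS = ln(5) ≈ 1.609, RHS = ln(2) + ln(3) ≈ 1.792 → fails here (LHS ≠ RHS)
B. LHS = -19, RHS = -19 → holds here (LHS = RHS)
C. LHS = 125, RHS = 35 → fails here (LHS ≠ RHS)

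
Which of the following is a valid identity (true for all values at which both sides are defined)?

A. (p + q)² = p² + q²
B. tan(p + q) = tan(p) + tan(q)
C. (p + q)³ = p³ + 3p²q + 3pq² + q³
A: fails at (2, 4) — LHS = 36, RHS = 20.
B: fails at (4, 5) — LHS = tan(9) ≈ -0.4523, RHS = tan(5) + tan(4) ≈ -2.223.
C: holds — e.g. at (1, 5), both sides equal 216.

Answer: C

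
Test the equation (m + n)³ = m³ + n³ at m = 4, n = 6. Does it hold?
Fails

Substituting m = 4, n = 6:

LHS = (4 + 6)³ = 1000
RHS = 4³ + 6³ = 280

LHS ≠ RHS, so the equation does not hold at this point.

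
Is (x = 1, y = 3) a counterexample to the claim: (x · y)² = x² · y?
Substituting x = 1, y = 3:
LHS = (1 · 3)² = 9
RHS = 1² · 3 = 3

Since LHS ≠ RHS, this pair disproves the claim.

Answer: Yes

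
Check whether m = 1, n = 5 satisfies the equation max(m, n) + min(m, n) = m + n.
Holds

Substituting m = 1, n = 5:

LHS = max(1, 5) + min(1, 5) = 6
RHS = 1 + 5 = 6

LHS = RHS, so the equation holds at this point.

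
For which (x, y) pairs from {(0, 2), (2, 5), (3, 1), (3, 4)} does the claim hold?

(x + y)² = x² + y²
Testing each pair:
(0, 2): LHS = 4, RHS = 4 → holds
(2, 5): LHS = 49, RHS = 29 → fails
(3, 1): LHS = 16, RHS = 10 → fails
(3, 4): LHS = 49, RHS = 25 → fails

1 of 4 pairs satisfies the claim.

Answer: (0, 2)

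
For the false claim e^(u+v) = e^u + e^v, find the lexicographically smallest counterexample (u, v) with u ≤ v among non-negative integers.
(u, v) = (0, 0)

Substituting (0, 0) into the claim:
LHS = e^(0+0) = 1
RHS = e^0 + e^0 = 2

Since LHS ≠ RHS, this pair disproves the claim, and no lexicographically smaller pair (u ≤ v, non-negative integers) does.

For instance (0, 7) is also a counterexample (LHS = e^7 ≈ 1097, RHS = 1 + e^7 ≈ 1098), but it's lexicographically larger.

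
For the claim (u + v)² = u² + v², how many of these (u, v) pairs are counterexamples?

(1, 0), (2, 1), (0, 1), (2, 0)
1

Testing each pair:
(1, 0): LHS = 1, RHS = 1 → satisfies claim
(2, 1): LHS = 9, RHS = 5 → counterexample
(0, 1): LHS = 1, RHS = 1 → satisfies claim
(2, 0): LHS = 4, RHS = 4 → satisfies claim

That makes 1 counterexample.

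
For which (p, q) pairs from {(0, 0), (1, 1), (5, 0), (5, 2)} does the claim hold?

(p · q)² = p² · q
(0, 0), (1, 1), (5, 0)

Testing each pair:
(0, 0): LHS = 0, RHS = 0 → holds
(1, 1): LHS = 1, RHS = 1 → holds
(5, 0): LHS = 0, RHS = 0 → holds
(5, 2): LHS = 100, RHS = 50 → fails

3 of 4 pairs satisfy the claim.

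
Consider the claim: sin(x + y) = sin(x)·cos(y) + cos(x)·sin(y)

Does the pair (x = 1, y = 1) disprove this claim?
Substituting x = 1, y = 1:
LHS = sin(1 + 1) = sin(2) ≈ 0.9093
RHS = sin(1)·cos(1) + cos(1)·sin(1) = 2·sin(1)·cos(1) ≈ 0.9093

The sides agree, so this pair does not disprove the claim.

Answer: No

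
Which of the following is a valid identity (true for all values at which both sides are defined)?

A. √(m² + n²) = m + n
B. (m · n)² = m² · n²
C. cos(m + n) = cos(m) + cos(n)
B

A: fails at (3, 3) — LHS = 3·√(2) ≈ 4.243, RHS = 6.
B: holds — e.g. at (2, 5), both sides equal 100.
C: fails at (4, 6) — LHS = cos(10) ≈ -0.8391, RHS = cos(4) + cos(6) ≈ 0.3065.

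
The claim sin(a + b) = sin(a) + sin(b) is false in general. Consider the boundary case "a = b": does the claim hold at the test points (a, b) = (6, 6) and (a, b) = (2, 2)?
At (6, 6): LHS = sin(12) ≈ -0.5366 ≠ RHS = 2·sin(6) ≈ -0.5588
At (2, 2): LHS = sin(4) ≈ -0.7568 ≠ RHS = 2·sin(2) ≈ 1.819

Answer: No, fails at both test points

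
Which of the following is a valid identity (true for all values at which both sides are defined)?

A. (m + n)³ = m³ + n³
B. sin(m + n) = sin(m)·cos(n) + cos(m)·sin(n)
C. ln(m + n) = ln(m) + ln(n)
A: fails at (5, 5) — LHS = 1000, RHS = 250.
B: holds — e.g. at (5, 8), both sides equal sin(13) ≈ 0.4202.
C: fails at (2, 5) — LHS = ln(7) ≈ 1.946, RHS = ln(2) + ln(5) ≈ 2.303.

Answer: B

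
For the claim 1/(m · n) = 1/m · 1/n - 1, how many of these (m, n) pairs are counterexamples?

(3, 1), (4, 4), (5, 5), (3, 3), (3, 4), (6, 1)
6

Testing each pair:
(3, 1): LHS = 1/3, RHS = -2/3 → counterexample
(4, 4): LHS = 1/16, RHS = -15/16 → counterexample
(5, 5): LHS = 1/25, RHS = -24/25 → counterexample
(3, 3): LHS = 1/9, RHS = -8/9 → counterexample
(3, 4): LHS = 1/12, RHS = -11/12 → counterexample
(6, 1): LHS = 1/6, RHS = -5/6 → counterexample

That makes 6 counterexamples.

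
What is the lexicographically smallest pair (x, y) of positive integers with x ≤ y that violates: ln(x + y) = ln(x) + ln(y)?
(x, y) = (1, 1)

Substituting (1, 1) into the claim:
LHS = ln(1 + 1) = ln(2) ≈ 0.6931
RHS = ln(1) + ln(1) = 0

Since LHS ≠ RHS, this pair disproves the claim, and no lexicographically smaller pair (x ≤ y, positive integers) does.

For instance (3, 8) is also a counterexample (LHS = ln(11) ≈ 2.398, RHS = ln(3) + ln(8) ≈ 3.178), but it's lexicographically larger.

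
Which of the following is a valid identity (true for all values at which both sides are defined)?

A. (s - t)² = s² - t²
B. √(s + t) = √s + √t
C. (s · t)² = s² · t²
A: fails at (2, 7) — LHS = 25, RHS = -45.
B: fails at (2, 3) — LHS = √(5) ≈ 2.236, RHS = √(2) + √(3) ≈ 3.146.
C: holds — e.g. at (2, 3), both sides equal 36.

Answer: C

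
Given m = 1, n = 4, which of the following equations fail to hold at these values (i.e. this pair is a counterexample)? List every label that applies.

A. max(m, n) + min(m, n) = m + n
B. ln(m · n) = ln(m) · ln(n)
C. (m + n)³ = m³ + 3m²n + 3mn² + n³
B

Evaluating each claim at the given values:
A. LHS = 5, RHS = 5 → holds here (LHS = RHS)
B. LHS = ln(4) ≈ 1.386, RHS = 0 → fails here (LHS ≠ RHS)
C. LHS = 125, RHS = 125 → holds here (LHS = RHS)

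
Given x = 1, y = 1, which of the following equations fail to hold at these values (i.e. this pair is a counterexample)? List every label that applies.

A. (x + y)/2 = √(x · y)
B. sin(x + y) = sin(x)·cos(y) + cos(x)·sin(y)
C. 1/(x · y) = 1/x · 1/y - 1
Evaluating each claim at the given values:
A. LHS = 1, RHS = 1 → holds here (LHS = RHS)
B. LHS = sin(2) ≈ 0.9093, RHS = 2·sin(1)·cos(1) ≈ 0.9093 → holds here (LHS = RHS)
C. LHS = 1, RHS = 0 → fails here (LHS ≠ RHS)

Answer: C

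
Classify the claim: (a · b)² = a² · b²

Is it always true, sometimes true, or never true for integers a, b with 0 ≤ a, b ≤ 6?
Always true

The identity holds for every pair in the range. For instance at (a, b) = (0, 3): both sides equal 0.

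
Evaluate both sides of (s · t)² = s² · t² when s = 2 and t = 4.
LHS = (2 · 4)² = 64
RHS = 2² · 4² = 64

LHS = RHS: the two sides agree.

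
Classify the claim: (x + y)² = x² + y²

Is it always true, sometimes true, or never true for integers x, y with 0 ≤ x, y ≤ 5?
Sometimes true

It holds at (x, y) = (0, 3) (both sides equal 9), but fails at (x, y) = (2, 4) (LHS = 36, RHS = 20).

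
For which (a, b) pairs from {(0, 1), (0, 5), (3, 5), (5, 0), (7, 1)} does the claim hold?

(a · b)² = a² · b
Testing each pair:
(0, 1): LHS = 0, RHS = 0 → holds
(0, 5): LHS = 0, RHS = 0 → holds
(3, 5): LHS = 225, RHS = 45 → fails
(5, 0): LHS = 0, RHS = 0 → holds
(7, 1): LHS = 49, RHS = 49 → holds

4 of 5 pairs satisfy the claim.

Answer: (0, 1), (0, 5), (5, 0), (7, 1)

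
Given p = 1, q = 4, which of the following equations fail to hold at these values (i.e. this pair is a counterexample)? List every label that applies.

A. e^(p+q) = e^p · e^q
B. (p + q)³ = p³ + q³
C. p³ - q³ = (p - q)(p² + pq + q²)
Evaluating each claim at the given values:
A. LHS = e^5 ≈ 148.4, RHS = e^5 ≈ 148.4 → holds here (LHS = RHS)
B. LHS = 125, RHS = 65 → fails here (LHS ≠ RHS)
C. LHS = -63, RHS = -63 → holds here (LHS = RHS)

Answer: B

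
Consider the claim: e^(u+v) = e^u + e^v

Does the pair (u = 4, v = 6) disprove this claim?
Substituting u = 4, v = 6:
LHS = e^(4+6) = e^10 ≈ 22026.5
RHS = e^4 + e^6 ≈ 458

Since LHS ≠ RHS, this pair disproves the claim.

Answer: Yes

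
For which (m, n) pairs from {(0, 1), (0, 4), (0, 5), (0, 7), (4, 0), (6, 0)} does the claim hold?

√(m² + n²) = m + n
Testing each pair:
(0, 1): LHS = 1, RHS = 1 → holds
(0, 4): LHS = 4, RHS = 4 → holds
(0, 5): LHS = 5, RHS = 5 → holds
(0, 7): LHS = 7, RHS = 7 → holds
(4, 0): LHS = 4, RHS = 4 → holds
(6, 0): LHS = 6, RHS = 6 → holds

Every pair satisfies the claim.

Answer: All pairs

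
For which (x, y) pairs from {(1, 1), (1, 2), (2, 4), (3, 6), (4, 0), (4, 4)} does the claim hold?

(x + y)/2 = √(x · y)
(1, 1), (4, 4)

Testing each pair:
(1, 1): LHS = 1, RHS = 1 → holds
(1, 2): LHS = 3/2, RHS = √(2) ≈ 1.414 → fails
(2, 4): LHS = 3, RHS = 2·√(2) ≈ 2.828 → fails
(3, 6): LHS = 9/2, RHS = 3·√(2) ≈ 4.243 → fails
(4, 0): LHS = 2, RHS = 0 → fails
(4, 4): LHS = 4, RHS = 4 → holds

2 of 6 pairs satisfy the claim.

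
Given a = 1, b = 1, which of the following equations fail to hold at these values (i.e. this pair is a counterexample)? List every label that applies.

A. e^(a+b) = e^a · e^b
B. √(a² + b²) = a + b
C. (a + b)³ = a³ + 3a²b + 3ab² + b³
B

Evaluating each claim at the given values:
A. LHS = e^2 ≈ 7.389, RHS = e^2 ≈ 7.389 → holds here (LHS = RHS)
B. LHS = √(2) ≈ 1.414, RHS = 2 → fails here (LHS ≠ RHS)
C. LHS = 8, RHS = 8 → holds here (LHS = RHS)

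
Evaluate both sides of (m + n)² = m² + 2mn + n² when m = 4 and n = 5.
LHS = (4 + 5)² = 81
RHS = 4² + 2·4·5 + 5² = 81

LHS = RHS: the two sides agree.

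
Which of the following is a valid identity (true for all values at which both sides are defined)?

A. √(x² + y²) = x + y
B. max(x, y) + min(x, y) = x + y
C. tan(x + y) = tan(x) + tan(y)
B

A: fails at (1, 4) — LHS = √(17) ≈ 4.123, RHS = 5.
B: holds — e.g. at (4, 4), both sides equal 8.
C: fails at (2, 4) — LHS = tan(6) ≈ -0.291, RHS = tan(2) + tan(4) ≈ -1.027.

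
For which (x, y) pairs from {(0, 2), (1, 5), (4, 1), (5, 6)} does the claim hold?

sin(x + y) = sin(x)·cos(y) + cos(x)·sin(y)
Testing each pair:
(0, 2): LHS = sin(2) ≈ 0.9093, RHS = sin(2) ≈ 0.9093 → holds
(1, 5): LHS = sin(6) ≈ -0.2794, RHS = sin(5)·cos(1) + sin(1)·cos(5) ≈ -0.2794 → holds
(4, 1): LHS = sin(5) ≈ -0.9589, RHS = sin(1)·cos(4) + sin(4)·cos(1) ≈ -0.9589 → holds
(5, 6): LHS = sin(11) ≈ -1, RHS = sin(5)·cos(6) + sin(6)·cos(5) ≈ -1 → holds

Every pair satisfies the claim.

Answer: All pairs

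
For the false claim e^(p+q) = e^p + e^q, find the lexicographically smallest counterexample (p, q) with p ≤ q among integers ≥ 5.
Substituting (5, 5) into the claim:
LHS = e^(5+5) = e^10 ≈ 22026.5
RHS = e^5 + e^5 = 2·e^5 ≈ 296.8

Since LHS ≠ RHS, this pair disproves the claim, and no lexicographically smaller pair (p ≤ q, integers ≥ 5) does.

For instance (7, 9) is also a counterexample (LHS = e^16 ≈ 8886110.5, RHS = e^7 + e^9 ≈ 9200), but it's lexicographically larger.

Answer: (p, q) = (5, 5)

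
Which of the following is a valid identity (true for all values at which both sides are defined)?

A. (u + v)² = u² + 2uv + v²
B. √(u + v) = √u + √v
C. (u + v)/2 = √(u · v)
A

A: holds — e.g. at (1, 1), both sides equal 4.
B: fails at (1, 4) — LHS = √(5) ≈ 2.236, RHS = 3.
C: fails at (1, 5) — LHS = 3, RHS = √(5) ≈ 2.236.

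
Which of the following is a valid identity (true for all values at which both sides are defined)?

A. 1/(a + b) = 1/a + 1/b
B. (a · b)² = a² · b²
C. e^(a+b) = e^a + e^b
A: fails at (5, 5) — LHS = 1/10, RHS = 2/5.
B: holds — e.g. at (0, 1), both sides equal 0.
C: fails at (3, 7) — LHS = e^10 ≈ 22026.5, RHS = e^3 + e^7 ≈ 1117.

Answer: B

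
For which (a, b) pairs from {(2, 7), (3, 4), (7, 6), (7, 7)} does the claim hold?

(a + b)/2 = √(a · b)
(7, 7)

Testing each pair:
(2, 7): LHS = 9/2, RHS = √(14) ≈ 3.742 → fails
(3, 4): LHS = 7/2, RHS = 2·√(3) ≈ 3.464 → fails
(7, 6): LHS = 13/2, RHS = √(42) ≈ 6.481 → fails
(7, 7): LHS = 7, RHS = 7 → holds

1 of 4 pairs satisfies the claim.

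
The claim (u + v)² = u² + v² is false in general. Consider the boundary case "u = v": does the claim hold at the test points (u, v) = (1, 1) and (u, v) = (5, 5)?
No, fails at both test points

At (1, 1): LHS = 4 ≠ RHS = 2
At (5, 5): LHS = 100 ≠ RHS = 50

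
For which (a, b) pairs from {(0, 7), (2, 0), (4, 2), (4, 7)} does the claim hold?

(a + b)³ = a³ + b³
(0, 7), (2, 0)

Testing each pair:
(0, 7): LHS = 343, RHS = 343 → holds
(2, 0): LHS = 8, RHS = 8 → holds
(4, 2): LHS = 216, RHS = 72 → fails
(4, 7): LHS = 1331, RHS = 407 → fails

2 of 4 pairs satisfy the claim.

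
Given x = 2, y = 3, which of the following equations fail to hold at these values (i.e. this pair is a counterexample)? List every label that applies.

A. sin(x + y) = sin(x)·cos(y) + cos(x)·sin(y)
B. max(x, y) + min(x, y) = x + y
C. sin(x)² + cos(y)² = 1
C

Evaluating each claim at the given values:
A. LHS = sin(5) ≈ -0.9589, RHS = sin(2)·cos(3) + sin(3)·cos(2) ≈ -0.9589 → holds here (LHS = RHS)
B. LHS = 5, RHS = 5 → holds here (LHS = RHS)
C. LHS = sin(2)² + cos(3)² ≈ 1.807, RHS = 1 → fails here (LHS ≠ RHS)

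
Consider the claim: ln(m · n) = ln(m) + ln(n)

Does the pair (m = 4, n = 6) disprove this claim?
Substituting m = 4, n = 6:
LHS = ln(4 · 6) = ln(24) ≈ 3.178
RHS = ln(4) + ln(6) ≈ 3.178

The sides agree, so this pair does not disprove the claim.

Answer: No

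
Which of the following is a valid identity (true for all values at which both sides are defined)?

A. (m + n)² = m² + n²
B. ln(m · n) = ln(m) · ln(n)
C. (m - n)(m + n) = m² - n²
C

A: fails at (3, 3) — LHS = 36, RHS = 18.
B: fails at (3, 5) — LHS = ln(15) ≈ 2.708, RHS = ln(3)·ln(5) ≈ 1.768.
C: holds — e.g. at (5, 5), both sides equal 0.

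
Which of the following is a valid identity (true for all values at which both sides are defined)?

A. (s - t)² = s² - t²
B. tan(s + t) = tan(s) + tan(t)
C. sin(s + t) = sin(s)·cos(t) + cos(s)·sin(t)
A: fails at (2, 5) — LHS = 9, RHS = -21.
B: fails at (2, 7) — LHS = tan(9) ≈ -0.4523, RHS = tan(2) + tan(7) ≈ -1.314.
C: holds — e.g. at (3, 5), both sides equal sin(8) ≈ 0.9894.

Answer: C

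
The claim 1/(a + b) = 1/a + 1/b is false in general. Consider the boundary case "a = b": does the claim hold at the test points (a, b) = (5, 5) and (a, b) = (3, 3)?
At (5, 5): LHS = 1/10 ≠ RHS = 2/5
At (3, 3): LHS = 1/6 ≠ RHS = 2/3

Answer: No, fails at both test points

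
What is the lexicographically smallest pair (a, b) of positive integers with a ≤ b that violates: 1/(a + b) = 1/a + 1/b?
Substituting (1, 1) into the claim:
LHS = 1/(1 + 1) = 1/2
RHS = 1/1 + 1/1 = 2

Since LHS ≠ RHS, this pair disproves the claim, and no lexicographically smaller pair (a ≤ b, positive integers) does.

For instance (1, 5) is also a counterexample (LHS = 1/6, RHS = 6/5), but it's lexicographically larger.

Answer: (a, b) = (1, 1)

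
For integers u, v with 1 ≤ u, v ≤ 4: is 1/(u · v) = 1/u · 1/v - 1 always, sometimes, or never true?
The claim fails for every pair in the range. For instance at (u, v) = (4, 2): LHS = 1/8, RHS = -7/8.

Answer: Never true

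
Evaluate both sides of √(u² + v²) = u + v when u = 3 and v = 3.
LHS = √(3² + 3²) = 3·√(2) ≈ 4.243
RHS = 3 + 3 = 6

LHS ≠ RHS (they differ by about 1.757), so the equation does not hold here.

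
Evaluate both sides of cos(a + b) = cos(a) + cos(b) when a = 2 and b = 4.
LHS = cos(2 + 4) = cos(6) ≈ 0.9602
RHS = cos(2) + cos(4) ≈ -1.07

LHS ≠ RHS (they differ by about 2.03), so the equation does not hold here.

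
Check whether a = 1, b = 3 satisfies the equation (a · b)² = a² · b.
Substituting a = 1, b = 3:

LHS = (1 · 3)² = 9
RHS = 1² · 3 = 3

LHS ≠ RHS, so the equation does not hold at this point.

Answer: Fails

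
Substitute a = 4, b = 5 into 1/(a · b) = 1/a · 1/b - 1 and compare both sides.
LHS = 1/(4 · 5) = 1/20
RHS = 1/4 · 1/5 - 1 = -19/20

LHS ≠ RHS, so the equation does not hold here.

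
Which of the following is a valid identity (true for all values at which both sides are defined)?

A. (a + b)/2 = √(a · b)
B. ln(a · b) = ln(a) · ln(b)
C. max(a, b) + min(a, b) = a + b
A: fails at (2, 3) — LHS = 5/2, RHS = √(6) ≈ 2.449.
B: fails at (6, 7) — LHS = ln(42) ≈ 3.738, RHS = ln(6)·ln(7) ≈ 3.487.
C: holds — e.g. at (4, 5), both sides equal 9.

Answer: C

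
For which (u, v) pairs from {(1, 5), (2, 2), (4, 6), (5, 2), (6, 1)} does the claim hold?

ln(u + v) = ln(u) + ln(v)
Testing each pair:
(1, 5): LHS = ln(6) ≈ 1.792, RHS = ln(5) ≈ 1.609 → fails
(2, 2): LHS = ln(4) ≈ 1.386, RHS = 2·ln(2) ≈ 1.386 → holds
(4, 6): LHS = ln(10) ≈ 2.303, RHS = ln(4) + ln(6) ≈ 3.178 → fails
(5, 2): LHS = ln(7) ≈ 1.946, RHS = ln(2) + ln(5) ≈ 2.303 → fails
(6, 1): LHS = ln(7) ≈ 1.946, RHS = ln(6) ≈ 1.792 → fails

1 of 5 pairs satisfies the claim.

Answer: (2, 2)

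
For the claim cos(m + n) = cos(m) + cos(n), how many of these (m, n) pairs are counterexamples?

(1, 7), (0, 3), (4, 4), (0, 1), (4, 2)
5

Testing each pair:
(1, 7): LHS = cos(8) ≈ -0.1455, RHS = cos(1) + cos(7) ≈ 1.294 → counterexample
(0, 3): LHS = cos(3) ≈ -0.99, RHS = cos(3) + 1 ≈ 0.01001 → counterexample
(4, 4): LHS = cos(8) ≈ -0.1455, RHS = 2·cos(4) ≈ -1.307 → counterexample
(0, 1): LHS = cos(1) ≈ 0.5403, RHS = cos(1) + 1 ≈ 1.54 → counterexample
(4, 2): LHS = cos(6) ≈ 0.9602, RHS = cos(4) + cos(2) ≈ -1.07 → counterexample

That makes 5 counterexamples.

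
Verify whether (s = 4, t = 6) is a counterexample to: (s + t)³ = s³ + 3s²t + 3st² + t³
Substituting s = 4, t = 6:
LHS = (4 + 6)³ = 1000
RHS = 4³ + 3·4²·6 + 3·4·6² + 6³ = 1000

The sides agree, so this pair does not disprove the claim.

Answer: No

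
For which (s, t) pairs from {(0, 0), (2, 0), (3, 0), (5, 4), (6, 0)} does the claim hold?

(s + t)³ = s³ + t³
Testing each pair:
(0, 0): LHS = 0, RHS = 0 → holds
(2, 0): LHS = 8, RHS = 8 → holds
(3, 0): LHS = 27, RHS = 27 → holds
(5, 4): LHS = 729, RHS = 189 → fails
(6, 0): LHS = 216, RHS = 216 → holds

4 of 5 pairs satisfy the claim.

Answer: (0, 0), (2, 0), (3, 0), (6, 0)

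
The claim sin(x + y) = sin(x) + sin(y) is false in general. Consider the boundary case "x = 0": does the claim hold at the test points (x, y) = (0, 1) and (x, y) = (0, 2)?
At (0, 1): LHS = sin(1) ≈ 0.8415, RHS = sin(1) ≈ 0.8415 → equal
At (0, 2): LHS = sin(2) ≈ 0.9093, RHS = sin(2) ≈ 0.9093 → equal

So the claim does hold at both of these boundary points, even though it is not an identity.

Answer: Yes, holds at both test points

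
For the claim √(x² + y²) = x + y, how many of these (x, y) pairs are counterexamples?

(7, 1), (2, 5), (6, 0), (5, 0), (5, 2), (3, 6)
Testing each pair:
(7, 1): LHS = 5·√(2) ≈ 7.071, RHS = 8 → counterexample
(2, 5): LHS = √(29) ≈ 5.385, RHS = 7 → counterexample
(6, 0): LHS = 6, RHS = 6 → satisfies claim
(5, 0): LHS = 5, RHS = 5 → satisfies claim
(5, 2): LHS = √(29) ≈ 5.385, RHS = 7 → counterexample
(3, 6): LHS = 3·√(5) ≈ 6.708, RHS = 9 → counterexample

That makes 4 counterexamples.

Answer: 4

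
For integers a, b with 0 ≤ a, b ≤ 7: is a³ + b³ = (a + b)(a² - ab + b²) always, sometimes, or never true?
Always true

The identity holds for every pair in the range. For instance at (a, b) = (4, 6): both sides equal 280.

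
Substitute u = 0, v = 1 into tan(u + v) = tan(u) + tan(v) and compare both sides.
LHS = tan(0 + 1) = tan(1) ≈ 1.557
RHS = tan(0) + tan(1) = tan(1) ≈ 1.557

LHS = RHS: the two sides agree.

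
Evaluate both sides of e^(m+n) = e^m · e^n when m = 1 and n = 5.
LHS = e^(1+5) = e^6 ≈ 403.4
RHS = e^1 · e^5 = e^6 ≈ 403.4

LHS = RHS: the two sides agree.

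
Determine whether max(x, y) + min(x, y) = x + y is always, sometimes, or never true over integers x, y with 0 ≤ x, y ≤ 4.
Always true

The identity holds for every pair in the range. For instance at (x, y) = (4, 2): both sides equal 6.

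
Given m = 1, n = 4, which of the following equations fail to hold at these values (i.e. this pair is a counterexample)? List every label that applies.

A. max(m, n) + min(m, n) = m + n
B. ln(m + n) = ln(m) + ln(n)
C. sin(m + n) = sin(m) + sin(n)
Evaluating each claim at the given values:
A. LHS = 5, RHS = 5 → holds here (LHS = RHS)
B. LHS = ln(5) ≈ 1.609, RHS = ln(4) ≈ 1.386 → fails here (LHS ≠ RHS)
C. LHS = sin(5) ≈ -0.9589, RHS = sin(4) + sin(1) ≈ 0.08467 → fails here (LHS ≠ RHS)

Answer: B, C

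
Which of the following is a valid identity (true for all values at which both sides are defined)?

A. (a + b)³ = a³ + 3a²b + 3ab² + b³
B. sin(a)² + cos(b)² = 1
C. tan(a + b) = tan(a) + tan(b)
A

A: holds — e.g. at (3, 5), both sides equal 512.
B: fails at (6, 7) — LHS = sin(6)² + cos(7)² ≈ 0.6464, RHS = 1.
C: fails at (3, 4) — LHS = tan(7) ≈ 0.8714, RHS = tan(3) + tan(4) ≈ 1.015.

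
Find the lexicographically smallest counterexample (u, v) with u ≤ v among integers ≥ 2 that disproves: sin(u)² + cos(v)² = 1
At (2, 2): both sides equal 1, so it holds there.

Substituting (2, 3) into the claim:
LHS = sin(2)² + cos(3)² ≈ 1.807
RHS = 1

Since LHS ≠ RHS, this pair disproves the claim, and no lexicographically smaller pair (u ≤ v, integers ≥ 2) does.

For instance (2, 5) is also a counterexample (LHS = cos(5)² + sin(2)² ≈ 0.9073, RHS = 1), but it's lexicographically larger.

Answer: (u, v) = (2, 3)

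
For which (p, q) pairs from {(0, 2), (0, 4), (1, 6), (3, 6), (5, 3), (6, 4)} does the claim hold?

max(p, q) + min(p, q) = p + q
Testing each pair:
(0, 2): LHS = 2, RHS = 2 → holds
(0, 4): LHS = 4, RHS = 4 → holds
(1, 6): LHS = 7, RHS = 7 → holds
(3, 6): LHS = 9, RHS = 9 → holds
(5, 3): LHS = 8, RHS = 8 → holds
(6, 4): LHS = 10, RHS = 10 → holds

Every pair satisfies the claim.

Answer: All pairs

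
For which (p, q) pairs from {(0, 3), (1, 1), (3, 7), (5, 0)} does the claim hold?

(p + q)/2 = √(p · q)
Testing each pair:
(0, 3): LHS = 3/2, RHS = 0 → fails
(1, 1): LHS = 1, RHS = 1 → holds
(3, 7): LHS = 5, RHS = √(21) ≈ 4.583 → fails
(5, 0): LHS = 5/2, RHS = 0 → fails

1 of 4 pairs satisfies the claim.

Answer: (1, 1)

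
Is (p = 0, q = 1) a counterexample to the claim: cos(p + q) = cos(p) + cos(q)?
Substituting p = 0, q = 1:
LHS = cos(0 + 1) = cos(1) ≈ 0.5403
RHS = cos(0) + cos(1) = cos(1) + 1 ≈ 1.54

Since LHS ≠ RHS, this pair disproves the claim.

Answer: Yes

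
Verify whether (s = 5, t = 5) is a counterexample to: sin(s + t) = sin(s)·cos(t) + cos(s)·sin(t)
No

Substituting s = 5, t = 5:
LHS = sin(5 + 5) = sin(10) ≈ -0.544
RHS = sin(5)·cos(5) + cos(5)·sin(5) = 2·sin(5)·cos(5) ≈ -0.544

The sides agree, so this pair does not disprove the claim.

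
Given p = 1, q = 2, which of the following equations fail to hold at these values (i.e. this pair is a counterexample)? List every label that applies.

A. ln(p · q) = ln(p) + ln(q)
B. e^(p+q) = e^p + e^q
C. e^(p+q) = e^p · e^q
Evaluating each claim at the given values:
A. LHS = ln(2) ≈ 0.6931, RHS = ln(2) ≈ 0.6931 → holds here (LHS = RHS)
B. LHS = e^3 ≈ 20.09, RHS = e + e^2 ≈ 10.11 → fails here (LHS ≠ RHS)
C. LHS = e^3 ≈ 20.09, RHS = e^3 ≈ 20.09 → holds here (LHS = RHS)

Answer: B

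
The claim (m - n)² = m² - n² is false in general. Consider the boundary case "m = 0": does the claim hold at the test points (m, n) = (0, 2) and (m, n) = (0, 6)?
No, fails at both test points

At (0, 2): LHS = 4 ≠ RHS = -4
At (0, 6): LHS = 36 ≠ RHS = -36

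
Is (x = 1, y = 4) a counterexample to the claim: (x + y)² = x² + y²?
Yes

Substituting x = 1, y = 4:
LHS = (1 + 4)² = 25
RHS = 1² + 4² = 17

Since LHS ≠ RHS, this pair disproves the claim.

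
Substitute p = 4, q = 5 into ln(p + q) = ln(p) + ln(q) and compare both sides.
LHS = ln(4 + 5) = ln(9) ≈ 2.197
RHS = ln(4) + ln(5) ≈ 2.996

LHS ≠ RHS (they differ by about 0.7985), so the equation does not hold here.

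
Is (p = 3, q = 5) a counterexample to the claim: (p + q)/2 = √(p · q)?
Yes

Substituting p = 3, q = 5:
LHS = (3 + 5)/2 = 4
RHS = √(3 · 5) = √(15) ≈ 3.873

Since LHS ≠ RHS, this pair disproves the claim.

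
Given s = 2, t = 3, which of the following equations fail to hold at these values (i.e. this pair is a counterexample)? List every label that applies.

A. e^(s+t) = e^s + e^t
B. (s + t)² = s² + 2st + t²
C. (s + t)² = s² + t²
A, C

Evaluating each claim at the given values:
A. LHS = e^5 ≈ 148.4, RHS = e^2 + e^3 ≈ 27.47 → fails here (LHS ≠ RHS)
B. LHS = 25, RHS = 25 → holds here (LHS = RHS)
C. LHS = 25, RHS = 13 → fails here (LHS ≠ RHS)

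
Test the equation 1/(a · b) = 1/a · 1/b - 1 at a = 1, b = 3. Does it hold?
Fails

Substituting a = 1, b = 3:

LHS = 1/(1 · 3) = 1/3
RHS = 1/1 · 1/3 - 1 = -2/3

LHS ≠ RHS, so the equation does not hold at this point.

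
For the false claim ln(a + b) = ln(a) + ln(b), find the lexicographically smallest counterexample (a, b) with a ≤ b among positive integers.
Substituting (1, 1) into the claim:
LHS = ln(1 + 1) = ln(2) ≈ 0.6931
RHS = ln(1) + ln(1) = 0

Since LHS ≠ RHS, this pair disproves the claim, and no lexicographically smaller pair (a ≤ b, positive integers) does.

For instance (6, 7) is also a counterexample (LHS = ln(13) ≈ 2.565, RHS = ln(6) + ln(7) ≈ 3.738), but it's lexicographically larger.

Answer: (a, b) = (1, 1)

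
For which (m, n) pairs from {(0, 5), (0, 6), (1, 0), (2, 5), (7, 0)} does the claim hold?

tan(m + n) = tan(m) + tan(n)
Testing each pair:
(0, 5): LHS = tan(5) ≈ -3.381, RHS = tan(5) ≈ -3.381 → holds
(0, 6): LHS = tan(6) ≈ -0.291, RHS = tan(6) ≈ -0.291 → holds
(1, 0): LHS = tan(1) ≈ 1.557, RHS = tan(1) ≈ 1.557 → holds
(2, 5): LHS = tan(7) ≈ 0.8714, RHS = tan(5) + tan(2) ≈ -5.566 → fails
(7, 0): LHS = tan(7) ≈ 0.8714, RHS = tan(7) ≈ 0.8714 → holds

4 of 5 pairs satisfy the claim.

Answer: (0, 5), (0, 6), (1, 0), (7, 0)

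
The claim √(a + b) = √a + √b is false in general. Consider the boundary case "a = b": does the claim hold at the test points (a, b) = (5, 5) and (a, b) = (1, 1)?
No, fails at both test points

At (5, 5): LHS = √(10) ≈ 3.162 ≠ RHS = 2·√(5) ≈ 4.472
At (1, 1): LHS = √(2) ≈ 1.414 ≠ RHS = 2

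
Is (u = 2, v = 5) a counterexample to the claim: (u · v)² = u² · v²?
Substituting u = 2, v = 5:
LHS = (2 · 5)² = 100
RHS = 2² · 5² = 100

The sides agree, so this pair does not disprove the claim.

Answer: No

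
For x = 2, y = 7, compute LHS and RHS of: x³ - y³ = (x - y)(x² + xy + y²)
LHS = 2³ - 7³ = -335
RHS = (2 - 7)(2² + 2·7 + 7²) = -335

LHS = RHS: the two sides agree.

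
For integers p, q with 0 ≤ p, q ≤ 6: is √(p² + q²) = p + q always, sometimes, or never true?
It holds at (p, q) = (0, 3) (both sides equal 3), but fails at (p, q) = (1, 4) (LHS = √(17) ≈ 4.123, RHS = 5).

Answer: Sometimes true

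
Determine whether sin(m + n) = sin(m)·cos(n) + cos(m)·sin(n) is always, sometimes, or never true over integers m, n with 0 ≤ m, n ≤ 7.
Always true

The identity holds for every pair in the range. For instance at (m, n) = (4, 2): both sides equal sin(6) ≈ -0.2794.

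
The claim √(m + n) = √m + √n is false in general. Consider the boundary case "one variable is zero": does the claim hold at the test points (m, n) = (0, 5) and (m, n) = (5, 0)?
At (0, 5): LHS = √(5) ≈ 2.236, RHS = √(5) ≈ 2.236 → equal
At (5, 0): LHS = √(5) ≈ 2.236, RHS = √(5) ≈ 2.236 → equal

So the claim does hold at both of these boundary points, even though it is not an identity.

Answer: Yes, holds at both test points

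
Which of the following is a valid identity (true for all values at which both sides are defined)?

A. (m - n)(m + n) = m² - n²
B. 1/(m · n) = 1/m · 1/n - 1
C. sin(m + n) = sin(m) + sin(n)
A

A: holds — e.g. at (1, 3), both sides equal -8.
B: fails at (1, 2) — LHS = 1/2, RHS = -1/2.
C: fails at (1, 4) — LHS = sin(5) ≈ -0.9589, RHS = sin(4) + sin(1) ≈ 0.08467.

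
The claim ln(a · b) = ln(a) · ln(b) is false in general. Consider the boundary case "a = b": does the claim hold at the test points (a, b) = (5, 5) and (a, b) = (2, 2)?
At (5, 5): LHS = ln(25) ≈ 3.219 ≠ RHS = ln(5)² ≈ 2.59
At (2, 2): LHS = ln(4) ≈ 1.386 ≠ RHS = ln(2)² ≈ 0.4805

Answer: No, fails at both test points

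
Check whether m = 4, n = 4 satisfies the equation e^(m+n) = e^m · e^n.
Substituting m = 4, n = 4:

LHS = e^(4+4) = e^8 ≈ 2981
RHS = e^4 · e^4 = e^8 ≈ 2981

LHS = RHS, so the equation holds at this point.

Answer: Holds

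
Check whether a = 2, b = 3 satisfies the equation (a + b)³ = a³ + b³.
Substituting a = 2, b = 3:

LHS = (2 + 3)³ = 125
RHS = 2³ + 3³ = 35

LHS ≠ RHS, so the equation does not hold at this point.

Answer: Fails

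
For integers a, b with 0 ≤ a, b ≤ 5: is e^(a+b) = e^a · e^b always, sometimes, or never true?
The identity holds for every pair in the range. For instance at (a, b) = (3, 1): both sides equal e^4 ≈ 54.6.

Answer: Always true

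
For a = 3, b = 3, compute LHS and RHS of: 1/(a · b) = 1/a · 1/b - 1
LHS = 1/(3 · 3) = 1/9
RHS = 1/3 · 1/3 - 1 = -8/9

LHS ≠ RHS, so the equation does not hold here.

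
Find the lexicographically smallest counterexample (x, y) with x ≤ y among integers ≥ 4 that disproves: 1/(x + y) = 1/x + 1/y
(x, y) = (4, 4)

Substituting (4, 4) into the claim:
LHS = 1/(4 + 4) = 1/8
RHS = 1/4 + 1/4 = 1/2

Since LHS ≠ RHS, this pair disproves the claim, and no lexicographically smaller pair (x ≤ y, integers ≥ 4) does.

For instance (7, 11) is also a counterexample (LHS = 1/18, RHS = 18/77), but it's lexicographically larger.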